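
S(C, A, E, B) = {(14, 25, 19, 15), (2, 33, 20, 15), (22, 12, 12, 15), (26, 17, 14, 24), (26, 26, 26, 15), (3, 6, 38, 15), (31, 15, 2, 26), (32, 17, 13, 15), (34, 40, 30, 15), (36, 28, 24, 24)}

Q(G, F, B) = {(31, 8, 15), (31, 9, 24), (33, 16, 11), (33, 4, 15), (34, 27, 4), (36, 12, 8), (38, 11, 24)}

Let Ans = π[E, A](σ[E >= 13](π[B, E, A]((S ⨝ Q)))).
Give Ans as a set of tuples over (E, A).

Joining S and Q on B yields {(14, 25, 19, 15, 31, 8), (14, 25, 19, 15, 33, 4), (2, 33, 20, 15, 31, 8), (2, 33, 20, 15, 33, 4), (22, 12, 12, 15, 31, 8), (22, 12, 12, 15, 33, 4), (26, 17, 14, 24, 31, 9), (26, 17, 14, 24, 38, 11), (26, 26, 26, 15, 31, 8), (26, 26, 26, 15, 33, 4), (3, 6, 38, 15, 31, 8), (3, 6, 38, 15, 33, 4), (32, 17, 13, 15, 31, 8), (32, 17, 13, 15, 33, 4), (34, 40, 30, 15, 31, 8), (34, 40, 30, 15, 33, 4), (36, 28, 24, 24, 31, 9), (36, 28, 24, 24, 38, 11)}.
π_{B, E, A} gives {(15, 12, 12), (15, 13, 17), (15, 19, 25), (15, 20, 33), (15, 26, 26), (15, 30, 40), (15, 38, 6), (24, 14, 17), (24, 24, 28)} (9 duplicate(s) eliminated).
Selection E >= 13: {(15, 13, 17), (15, 19, 25), (15, 20, 33), (15, 26, 26), (15, 30, 40), (15, 38, 6), (24, 14, 17), (24, 24, 28)}
π_{E, A} gives {(13, 17), (14, 17), (19, 25), (20, 33), (24, 28), (26, 26), (30, 40), (38, 6)}.

{(13, 17), (14, 17), (19, 25), (20, 33), (24, 28), (26, 26), (30, 40), (38, 6)}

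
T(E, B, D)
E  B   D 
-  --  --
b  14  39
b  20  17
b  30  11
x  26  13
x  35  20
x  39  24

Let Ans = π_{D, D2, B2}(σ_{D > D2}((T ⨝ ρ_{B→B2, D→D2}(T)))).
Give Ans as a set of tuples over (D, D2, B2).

ρ[B→B2, D→D2]: schema becomes (E, B2, D2); tuples unchanged.
T ⋈ ρ_{B→B2, D→D2}(T) (natural join on E): {(b, 14, 39, 14, 39), (b, 14, 39, 20, 17), (b, 14, 39, 30, 11), (b, 20, 17, 14, 39), (b, 20, 17, 20, 17), (b, 20, 17, 30, 11), (b, 30, 11, 14, 39), (b, 30, 11, 20, 17), (b, 30, 11, 30, 11), (x, 26, 13, 26, 13), (x, 26, 13, 35, 20), (x, 26, 13, 39, 24), (x, 35, 20, 26, 13), (x, 35, 20, 35, 20), (x, 35, 20, 39, 24), (x, 39, 24, 26, 13), (x, 39, 24, 35, 20), (x, 39, 24, 39, 24)}
σ[D > D2]: keep tuples satisfying D > D2 → {(b, 14, 39, 20, 17), (b, 14, 39, 30, 11), (b, 20, 17, 30, 11), (x, 35, 20, 26, 13), (x, 39, 24, 26, 13), (x, 39, 24, 35, 20)}
π[D, D2, B2]: project onto (D, D2, B2) → {(17, 11, 30), (20, 13, 26), (24, 13, 26), (24, 20, 35), (39, 11, 30), (39, 17, 20)}

{(17, 11, 30), (20, 13, 26), (24, 13, 26), (24, 20, 35), (39, 11, 30), (39, 17, 20)}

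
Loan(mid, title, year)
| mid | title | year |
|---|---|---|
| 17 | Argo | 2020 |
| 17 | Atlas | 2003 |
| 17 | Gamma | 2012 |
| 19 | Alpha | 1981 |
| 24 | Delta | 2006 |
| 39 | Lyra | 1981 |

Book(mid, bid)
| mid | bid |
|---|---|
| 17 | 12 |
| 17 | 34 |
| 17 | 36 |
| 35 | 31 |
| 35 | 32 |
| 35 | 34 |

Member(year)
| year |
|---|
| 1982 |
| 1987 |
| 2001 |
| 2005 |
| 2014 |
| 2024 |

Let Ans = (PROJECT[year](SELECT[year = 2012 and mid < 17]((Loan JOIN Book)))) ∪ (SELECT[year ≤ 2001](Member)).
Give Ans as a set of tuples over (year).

Natural join on mid: {(17, Argo, 2020, 12), (17, Argo, 2020, 34), (17, Argo, 2020, 36), (17, Atlas, 2003, 12), (17, Atlas, 2003, 34), (17, Atlas, 2003, 36), (17, Gamma, 2012, 12), (17, Gamma, 2012, 34), (17, Gamma, 2012, 36)}
Selection year = 2012 and mid < 17: {}
Keep only column(s) year: {}
Selection year ≤ 2001: {1982, 1987, 2001}
Set union of the two operands is {1982, 1987, 2001}.

{1982, 1987, 2001}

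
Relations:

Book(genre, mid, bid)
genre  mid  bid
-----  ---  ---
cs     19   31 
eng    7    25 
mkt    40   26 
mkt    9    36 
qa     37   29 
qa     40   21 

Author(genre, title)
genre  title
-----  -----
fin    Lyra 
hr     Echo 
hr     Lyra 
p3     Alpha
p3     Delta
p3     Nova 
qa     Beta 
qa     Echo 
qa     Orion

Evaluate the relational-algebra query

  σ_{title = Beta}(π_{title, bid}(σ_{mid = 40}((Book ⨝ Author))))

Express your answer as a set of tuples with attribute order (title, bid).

{(Beta, 21)}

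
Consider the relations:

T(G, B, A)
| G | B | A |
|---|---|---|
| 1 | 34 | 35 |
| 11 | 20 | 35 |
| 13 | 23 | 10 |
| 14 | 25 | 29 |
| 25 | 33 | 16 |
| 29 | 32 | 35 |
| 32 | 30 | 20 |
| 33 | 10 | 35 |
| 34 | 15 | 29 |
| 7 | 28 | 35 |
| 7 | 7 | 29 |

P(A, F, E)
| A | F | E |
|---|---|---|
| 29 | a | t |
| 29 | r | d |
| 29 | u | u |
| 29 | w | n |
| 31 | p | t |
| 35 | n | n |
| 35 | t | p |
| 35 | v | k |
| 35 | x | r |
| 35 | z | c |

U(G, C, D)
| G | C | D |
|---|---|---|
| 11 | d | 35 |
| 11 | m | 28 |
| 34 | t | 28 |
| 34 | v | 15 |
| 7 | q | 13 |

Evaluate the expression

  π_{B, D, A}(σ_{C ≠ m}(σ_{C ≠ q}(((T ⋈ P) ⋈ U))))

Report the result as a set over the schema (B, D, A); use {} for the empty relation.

{(15, 15, 29), (15, 28, 29), (20, 35, 35)}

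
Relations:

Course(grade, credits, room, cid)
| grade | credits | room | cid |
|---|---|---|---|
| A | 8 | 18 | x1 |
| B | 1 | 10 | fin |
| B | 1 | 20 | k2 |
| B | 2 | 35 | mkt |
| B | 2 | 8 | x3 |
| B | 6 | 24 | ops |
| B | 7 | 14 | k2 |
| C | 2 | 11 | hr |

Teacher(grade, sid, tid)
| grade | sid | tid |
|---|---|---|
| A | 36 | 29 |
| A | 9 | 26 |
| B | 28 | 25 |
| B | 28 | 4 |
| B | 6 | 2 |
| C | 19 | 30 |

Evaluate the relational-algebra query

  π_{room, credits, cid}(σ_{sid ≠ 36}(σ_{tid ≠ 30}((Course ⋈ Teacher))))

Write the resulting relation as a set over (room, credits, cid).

Natural join on grade: {(A, 8, 18, x1, 36, 29), (A, 8, 18, x1, 9, 26), (B, 1, 10, fin, 28, 25), (B, 1, 10, fin, 28, 4), (B, 1, 10, fin, 6, 2), (B, 1, 20, k2, 28, 25), (B, 1, 20, k2, 28, 4), (B, 1, 20, k2, 6, 2), (B, 2, 35, mkt, 28, 25), (B, 2, 35, mkt, 28, 4), (B, 2, 35, mkt, 6, 2), (B, 2, 8, x3, 28, 25), (B, 2, 8, x3, 28, 4), (B, 2, 8, x3, 6, 2), (B, 6, 24, ops, 28, 25), (B, 6, 24, ops, 28, 4), (B, 6, 24, ops, 6, 2), (B, 7, 14, k2, 28, 25), (B, 7, 14, k2, 28, 4), (B, 7, 14, k2, 6, 2), (C, 2, 11, hr, 19, 30)}
Selection tid ≠ 30: {(A, 8, 18, x1, 36, 29), (A, 8, 18, x1, 9, 26), (B, 1, 10, fin, 28, 25), (B, 1, 10, fin, 28, 4), (B, 1, 10, fin, 6, 2), (B, 1, 20, k2, 28, 25), (B, 1, 20, k2, 28, 4), (B, 1, 20, k2, 6, 2), (B, 2, 35, mkt, 28, 25), (B, 2, 35, mkt, 28, 4), (B, 2, 35, mkt, 6, 2), (B, 2, 8, x3, 28, 25), (B, 2, 8, x3, 28, 4), (B, 2, 8, x3, 6, 2), (B, 6, 24, ops, 28, 25), (B, 6, 24, ops, 28, 4), (B, 6, 24, ops, 6, 2), (B, 7, 14, k2, 28, 25), (B, 7, 14, k2, 28, 4), (B, 7, 14, k2, 6, 2)}
Selection sid ≠ 36: {(A, 8, 18, x1, 9, 26), (B, 1, 10, fin, 28, 25), (B, 1, 10, fin, 28, 4), (B, 1, 10, fin, 6, 2), (B, 1, 20, k2, 28, 25), (B, 1, 20, k2, 28, 4), (B, 1, 20, k2, 6, 2), (B, 2, 35, mkt, 28, 25), (B, 2, 35, mkt, 28, 4), (B, 2, 35, mkt, 6, 2), (B, 2, 8, x3, 28, 25), (B, 2, 8, x3, 28, 4), (B, 2, 8, x3, 6, 2), (B, 6, 24, ops, 28, 25), (B, 6, 24, ops, 28, 4), (B, 6, 24, ops, 6, 2), (B, 7, 14, k2, 28, 25), (B, 7, 14, k2, 28, 4), (B, 7, 14, k2, 6, 2)}
Keep only column(s) room, credits, cid (12 duplicate(s) eliminated): {(10, 1, fin), (14, 7, k2), (18, 8, x1), (20, 1, k2), (24, 6, ops), (35, 2, mkt), (8, 2, x3)}

{(10, 1, fin), (14, 7, k2), (18, 8, x1), (20, 1, k2), (24, 6, ops), (35, 2, mkt), (8, 2, x3)}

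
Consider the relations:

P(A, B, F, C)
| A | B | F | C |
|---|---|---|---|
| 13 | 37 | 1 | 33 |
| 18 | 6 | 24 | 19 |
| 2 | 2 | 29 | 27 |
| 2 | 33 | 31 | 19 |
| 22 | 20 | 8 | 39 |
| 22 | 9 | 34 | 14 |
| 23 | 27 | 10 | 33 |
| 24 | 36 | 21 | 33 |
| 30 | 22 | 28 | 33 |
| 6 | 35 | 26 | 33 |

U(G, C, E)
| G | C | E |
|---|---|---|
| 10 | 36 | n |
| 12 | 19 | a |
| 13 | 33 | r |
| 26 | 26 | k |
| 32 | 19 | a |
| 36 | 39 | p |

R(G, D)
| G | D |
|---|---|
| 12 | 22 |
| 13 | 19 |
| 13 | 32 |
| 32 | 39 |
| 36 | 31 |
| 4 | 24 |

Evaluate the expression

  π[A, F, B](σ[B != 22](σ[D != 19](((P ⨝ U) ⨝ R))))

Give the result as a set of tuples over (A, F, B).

{(13, 1, 37), (18, 24, 6), (2, 31, 33), (22, 8, 20), (23, 10, 27), (24, 21, 36), (6, 26, 35)}

Joining P and U on C yields {(13, 37, 1, 33, 13, r), (18, 6, 24, 19, 12, a), (18, 6, 24, 19, 32, a), (2, 33, 31, 19, 12, a), (2, 33, 31, 19, 32, a), (22, 20, 8, 39, 36, p), (23, 27, 10, 33, 13, r), (24, 36, 21, 33, 13, r), (30, 22, 28, 33, 13, r), (6, 35, 26, 33, 13, r)}.
Joining (P ⨝ U) and R on G yields {(13, 37, 1, 33, 13, r, 19), (13, 37, 1, 33, 13, r, 32), (18, 6, 24, 19, 12, a, 22), (18, 6, 24, 19, 32, a, 39), (2, 33, 31, 19, 12, a, 22), (2, 33, 31, 19, 32, a, 39), (22, 20, 8, 39, 36, p, 31), (23, 27, 10, 33, 13, r, 19), (23, 27, 10, 33, 13, r, 32), (24, 36, 21, 33, 13, r, 19), (24, 36, 21, 33, 13, r, 32), (30, 22, 28, 33, 13, r, 19), (30, 22, 28, 33, 13, r, 32), (6, 35, 26, 33, 13, r, 19), (6, 35, 26, 33, 13, r, 32)}.
Filtering on D != 19 leaves {(13, 37, 1, 33, 13, r, 32), (18, 6, 24, 19, 12, a, 22), (18, 6, 24, 19, 32, a, 39), (2, 33, 31, 19, 12, a, 22), (2, 33, 31, 19, 32, a, 39), (22, 20, 8, 39, 36, p, 31), (23, 27, 10, 33, 13, r, 32), (24, 36, 21, 33, 13, r, 32), (30, 22, 28, 33, 13, r, 32), (6, 35, 26, 33, 13, r, 32)}.
Filtering on B != 22 leaves {(13, 37, 1, 33, 13, r, 32), (18, 6, 24, 19, 12, a, 22), (18, 6, 24, 19, 32, a, 39), (2, 33, 31, 19, 12, a, 22), (2, 33, 31, 19, 32, a, 39), (22, 20, 8, 39, 36, p, 31), (23, 27, 10, 33, 13, r, 32), (24, 36, 21, 33, 13, r, 32), (6, 35, 26, 33, 13, r, 32)}.
π_{A, F, B} gives {(13, 1, 37), (18, 24, 6), (2, 31, 33), (22, 8, 20), (23, 10, 27), (24, 21, 36), (6, 26, 35)} (2 duplicate(s) eliminated).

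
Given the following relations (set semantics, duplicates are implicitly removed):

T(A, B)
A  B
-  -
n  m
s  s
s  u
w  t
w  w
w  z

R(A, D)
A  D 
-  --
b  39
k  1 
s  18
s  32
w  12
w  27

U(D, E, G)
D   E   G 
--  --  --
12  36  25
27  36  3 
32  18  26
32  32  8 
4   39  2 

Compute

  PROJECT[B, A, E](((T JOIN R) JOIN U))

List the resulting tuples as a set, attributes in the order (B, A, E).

{(s, s, 18), (s, s, 32), (t, w, 36), (u, s, 18), (u, s, 32), (w, w, 36), (z, w, 36)}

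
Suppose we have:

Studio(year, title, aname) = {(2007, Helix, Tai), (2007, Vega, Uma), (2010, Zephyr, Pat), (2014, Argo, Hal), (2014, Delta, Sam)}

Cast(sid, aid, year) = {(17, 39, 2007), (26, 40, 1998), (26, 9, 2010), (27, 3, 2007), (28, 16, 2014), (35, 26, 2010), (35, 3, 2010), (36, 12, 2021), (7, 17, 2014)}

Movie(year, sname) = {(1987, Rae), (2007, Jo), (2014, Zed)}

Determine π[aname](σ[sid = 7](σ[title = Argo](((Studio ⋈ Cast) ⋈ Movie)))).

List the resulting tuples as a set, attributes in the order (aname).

Joining Studio and Cast on year yields {(2007, Helix, Tai, 17, 39), (2007, Helix, Tai, 27, 3), (2007, Vega, Uma, 17, 39), (2007, Vega, Uma, 27, 3), (2010, Zephyr, Pat, 26, 9), (2010, Zephyr, Pat, 35, 26), (2010, Zephyr, Pat, 35, 3), (2014, Argo, Hal, 28, 16), (2014, Argo, Hal, 7, 17), (2014, Delta, Sam, 28, 16), (2014, Delta, Sam, 7, 17)}.
Joining (Studio ⋈ Cast) and Movie on year yields {(2007, Helix, Tai, 17, 39, Jo), (2007, Helix, Tai, 27, 3, Jo), (2007, Vega, Uma, 17, 39, Jo), (2007, Vega, Uma, 27, 3, Jo), (2014, Argo, Hal, 28, 16, Zed), (2014, Argo, Hal, 7, 17, Zed), (2014, Delta, Sam, 28, 16, Zed), (2014, Delta, Sam, 7, 17, Zed)}.
σ[title = Argo]: keep tuples satisfying title = Argo → {(2014, Argo, Hal, 28, 16, Zed), (2014, Argo, Hal, 7, 17, Zed)}
σ[sid = 7]: keep tuples satisfying sid = 7 → {(2014, Argo, Hal, 7, 17, Zed)}
π[aname]: project onto (aname) → {Hal}

{Hal}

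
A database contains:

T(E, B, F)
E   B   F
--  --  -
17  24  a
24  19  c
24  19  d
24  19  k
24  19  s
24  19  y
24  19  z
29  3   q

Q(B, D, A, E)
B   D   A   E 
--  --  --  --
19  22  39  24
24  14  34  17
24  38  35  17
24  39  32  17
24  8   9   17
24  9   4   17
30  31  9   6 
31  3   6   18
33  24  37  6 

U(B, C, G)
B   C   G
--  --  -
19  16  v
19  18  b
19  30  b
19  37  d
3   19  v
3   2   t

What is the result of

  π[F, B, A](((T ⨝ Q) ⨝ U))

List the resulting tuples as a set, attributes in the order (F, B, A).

Natural join on E, B: {(17, 24, a, 14, 34), (17, 24, a, 38, 35), (17, 24, a, 39, 32), (17, 24, a, 8, 9), (17, 24, a, 9, 4), (24, 19, c, 22, 39), (24, 19, d, 22, 39), (24, 19, k, 22, 39), (24, 19, s, 22, 39), (24, 19, y, 22, 39), (24, 19, z, 22, 39)}
Natural join on B: {(24, 19, c, 22, 39, 16, v), (24, 19, c, 22, 39, 18, b), (24, 19, c, 22, 39, 30, b), (24, 19, c, 22, 39, 37, d), (24, 19, d, 22, 39, 16, v), (24, 19, d, 22, 39, 18, b), (24, 19, d, 22, 39, 30, b), (24, 19, d, 22, 39, 37, d), (24, 19, k, 22, 39, 16, v), (24, 19, k, 22, 39, 18, b), (24, 19, k, 22, 39, 30, b), (24, 19, k, 22, 39, 37, d), (24, 19, s, 22, 39, 16, v), (24, 19, s, 22, 39, 18, b), (24, 19, s, 22, 39, 30, b), (24, 19, s, 22, 39, 37, d), (24, 19, y, 22, 39, 16, v), (24, 19, y, 22, 39, 18, b), (24, 19, y, 22, 39, 30, b), (24, 19, y, 22, 39, 37, d), (24, 19, z, 22, 39, 16, v), (24, 19, z, 22, 39, 18, b), (24, 19, z, 22, 39, 30, b), (24, 19, z, 22, 39, 37, d)}
π[F, B, A]: project onto (F, B, A) (18 duplicate(s) eliminated) → {(c, 19, 39), (d, 19, 39), (k, 19, 39), (s, 19, 39), (y, 19, 39), (z, 19, 39)}

{(c, 19, 39), (d, 19, 39), (k, 19, 39), (s, 19, 39), (y, 19, 39), (z, 19, 39)}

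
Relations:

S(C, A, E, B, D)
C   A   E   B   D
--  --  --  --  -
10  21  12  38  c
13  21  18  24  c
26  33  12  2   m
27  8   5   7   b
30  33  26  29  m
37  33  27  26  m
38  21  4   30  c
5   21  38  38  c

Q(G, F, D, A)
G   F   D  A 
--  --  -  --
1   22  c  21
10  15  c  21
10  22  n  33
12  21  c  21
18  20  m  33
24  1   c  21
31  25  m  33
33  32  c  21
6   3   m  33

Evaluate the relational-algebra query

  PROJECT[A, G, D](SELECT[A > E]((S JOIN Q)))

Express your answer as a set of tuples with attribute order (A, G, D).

Natural join on A, D: {(10, 21, 12, 38, c, 1, 22), (10, 21, 12, 38, c, 10, 15), (10, 21, 12, 38, c, 12, 21), (10, 21, 12, 38, c, 24, 1), (10, 21, 12, 38, c, 33, 32), (13, 21, 18, 24, c, 1, 22), (13, 21, 18, 24, c, 10, 15), (13, 21, 18, 24, c, 12, 21), (13, 21, 18, 24, c, 24, 1), (13, 21, 18, 24, c, 33, 32), (26, 33, 12, 2, m, 18, 20), (26, 33, 12, 2, m, 31, 25), (26, 33, 12, 2, m, 6, 3), (30, 33, 26, 29, m, 18, 20), (30, 33, 26, 29, m, 31, 25), (30, 33, 26, 29, m, 6, 3), (37, 33, 27, 26, m, 18, 20), (37, 33, 27, 26, m, 31, 25), (37, 33, 27, 26, m, 6, 3), (38, 21, 4, 30, c, 1, 22), (38, 21, 4, 30, c, 10, 15), (38, 21, 4, 30, c, 12, 21), (38, 21, 4, 30, c, 24, 1), (38, 21, 4, 30, c, 33, 32), (5, 21, 38, 38, c, 1, 22), (5, 21, 38, 38, c, 10, 15), (5, 21, 38, 38, c, 12, 21), (5, 21, 38, 38, c, 24, 1), (5, 21, 38, 38, c, 33, 32)}
Apply σ_{A > E}; surviving tuples: {(10, 21, 12, 38, c, 1, 22), (10, 21, 12, 38, c, 10, 15), (10, 21, 12, 38, c, 12, 21), (10, 21, 12, 38, c, 24, 1), (10, 21, 12, 38, c, 33, 32), (13, 21, 18, 24, c, 1, 22), (13, 21, 18, 24, c, 10, 15), (13, 21, 18, 24, c, 12, 21), (13, 21, 18, 24, c, 24, 1), (13, 21, 18, 24, c, 33, 32), (26, 33, 12, 2, m, 18, 20), (26, 33, 12, 2, m, 31, 25), (26, 33, 12, 2, m, 6, 3), (30, 33, 26, 29, m, 18, 20), (30, 33, 26, 29, m, 31, 25), (30, 33, 26, 29, m, 6, 3), (37, 33, 27, 26, m, 18, 20), (37, 33, 27, 26, m, 31, 25), (37, 33, 27, 26, m, 6, 3), (38, 21, 4, 30, c, 1, 22), (38, 21, 4, 30, c, 10, 15), (38, 21, 4, 30, c, 12, 21), (38, 21, 4, 30, c, 24, 1), (38, 21, 4, 30, c, 33, 32)}
π[A, G, D]: project onto (A, G, D) (16 duplicate(s) eliminated) → {(21, 1, c), (21, 10, c), (21, 12, c), (21, 24, c), (21, 33, c), (33, 18, m), (33, 31, m), (33, 6, m)}

{(21, 1, c), (21, 10, c), (21, 12, c), (21, 24, c), (21, 33, c), (33, 18, m), (33, 31, m), (33, 6, m)}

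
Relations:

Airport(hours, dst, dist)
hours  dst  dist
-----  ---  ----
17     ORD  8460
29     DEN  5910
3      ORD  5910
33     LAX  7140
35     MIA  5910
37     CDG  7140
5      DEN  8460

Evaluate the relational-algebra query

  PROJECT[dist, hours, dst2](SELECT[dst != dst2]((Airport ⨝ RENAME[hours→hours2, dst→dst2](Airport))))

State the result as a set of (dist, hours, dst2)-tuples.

{(5910, 29, MIA), (5910, 29, ORD), (5910, 3, DEN), (5910, 3, MIA), (5910, 35, DEN), (5910, 35, ORD), (7140, 33, CDG), (7140, 37, LAX), (8460, 17, DEN), (8460, 5, ORD)}

ρ[hours→hours2, dst→dst2]: schema becomes (hours2, dst2, dist); tuples unchanged.
Airport ⋈ RENAME[hours→hours2, dst→dst2](Airport) (natural join on dist): {(17, ORD, 8460, 17, ORD), (17, ORD, 8460, 5, DEN), (29, DEN, 5910, 29, DEN), (29, DEN, 5910, 3, ORD), (29, DEN, 5910, 35, MIA), (3, ORD, 5910, 29, DEN), (3, ORD, 5910, 3, ORD), (3, ORD, 5910, 35, MIA), (33, LAX, 7140, 33, LAX), (33, LAX, 7140, 37, CDG), (35, MIA, 5910, 29, DEN), (35, MIA, 5910, 3, ORD), (35, MIA, 5910, 35, MIA), (37, CDG, 7140, 33, LAX), (37, CDG, 7140, 37, CDG), (5, DEN, 8460, 17, ORD), (5, DEN, 8460, 5, DEN)}
Selection dst != dst2: {(17, ORD, 8460, 5, DEN), (29, DEN, 5910, 3, ORD), (29, DEN, 5910, 35, MIA), (3, ORD, 5910, 29, DEN), (3, ORD, 5910, 35, MIA), (33, LAX, 7140, 37, CDG), (35, MIA, 5910, 29, DEN), (35, MIA, 5910, 3, ORD), (37, CDG, 7140, 33, LAX), (5, DEN, 8460, 17, ORD)}
Keep only column(s) dist, hours, dst2: {(5910, 29, MIA), (5910, 29, ORD), (5910, 3, DEN), (5910, 3, MIA), (5910, 35, DEN), (5910, 35, ORD), (7140, 33, CDG), (7140, 37, LAX), (8460, 17, DEN), (8460, 5, ORD)}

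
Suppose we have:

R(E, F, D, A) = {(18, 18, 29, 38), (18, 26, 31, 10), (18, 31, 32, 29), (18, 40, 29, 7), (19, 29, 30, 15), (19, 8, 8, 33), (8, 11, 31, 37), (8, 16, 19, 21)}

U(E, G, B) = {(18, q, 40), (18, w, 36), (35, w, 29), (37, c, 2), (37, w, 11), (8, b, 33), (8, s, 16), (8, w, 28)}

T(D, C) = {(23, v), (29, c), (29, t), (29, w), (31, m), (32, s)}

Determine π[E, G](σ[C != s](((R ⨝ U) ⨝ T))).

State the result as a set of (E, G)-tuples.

Natural join on E: {(18, 18, 29, 38, q, 40), (18, 18, 29, 38, w, 36), (18, 26, 31, 10, q, 40), (18, 26, 31, 10, w, 36), (18, 31, 32, 29, q, 40), (18, 31, 32, 29, w, 36), (18, 40, 29, 7, q, 40), (18, 40, 29, 7, w, 36), (8, 11, 31, 37, b, 33), (8, 11, 31, 37, s, 16), (8, 11, 31, 37, w, 28), (8, 16, 19, 21, b, 33), (8, 16, 19, 21, s, 16), (8, 16, 19, 21, w, 28)}
Natural join on D: {(18, 18, 29, 38, q, 40, c), (18, 18, 29, 38, q, 40, t), (18, 18, 29, 38, q, 40, w), (18, 18, 29, 38, w, 36, c), (18, 18, 29, 38, w, 36, t), (18, 18, 29, 38, w, 36, w), (18, 26, 31, 10, q, 40, m), (18, 26, 31, 10, w, 36, m), (18, 31, 32, 29, q, 40, s), (18, 31, 32, 29, w, 36, s), (18, 40, 29, 7, q, 40, c), (18, 40, 29, 7, q, 40, t), (18, 40, 29, 7, q, 40, w), (18, 40, 29, 7, w, 36, c), (18, 40, 29, 7, w, 36, t), (18, 40, 29, 7, w, 36, w), (8, 11, 31, 37, b, 33, m), (8, 11, 31, 37, s, 16, m), (8, 11, 31, 37, w, 28, m)}
Filtering on C != s leaves {(18, 18, 29, 38, q, 40, c), (18, 18, 29, 38, q, 40, t), (18, 18, 29, 38, q, 40, w), (18, 18, 29, 38, w, 36, c), (18, 18, 29, 38, w, 36, t), (18, 18, 29, 38, w, 36, w), (18, 26, 31, 10, q, 40, m), (18, 26, 31, 10, w, 36, m), (18, 40, 29, 7, q, 40, c), (18, 40, 29, 7, q, 40, t), (18, 40, 29, 7, q, 40, w), (18, 40, 29, 7, w, 36, c), (18, 40, 29, 7, w, 36, t), (18, 40, 29, 7, w, 36, w), (8, 11, 31, 37, b, 33, m), (8, 11, 31, 37, s, 16, m), (8, 11, 31, 37, w, 28, m)}.
Keep only column(s) E, G (12 duplicate(s) eliminated): {(18, q), (18, w), (8, b), (8, s), (8, w)}

{(18, q), (18, w), (8, b), (8, s), (8, w)}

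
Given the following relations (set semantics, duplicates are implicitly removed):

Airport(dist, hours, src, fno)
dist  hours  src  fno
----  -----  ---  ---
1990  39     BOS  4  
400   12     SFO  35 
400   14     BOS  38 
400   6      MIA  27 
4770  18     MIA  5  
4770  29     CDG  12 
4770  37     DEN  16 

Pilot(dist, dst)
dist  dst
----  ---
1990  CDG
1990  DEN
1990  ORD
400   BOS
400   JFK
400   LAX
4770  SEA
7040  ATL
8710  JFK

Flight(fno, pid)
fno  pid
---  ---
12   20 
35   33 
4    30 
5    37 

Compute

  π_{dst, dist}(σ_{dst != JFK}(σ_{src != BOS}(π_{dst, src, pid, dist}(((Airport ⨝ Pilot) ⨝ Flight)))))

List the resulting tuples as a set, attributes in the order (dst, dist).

{(BOS, 400), (LAX, 400), (SEA, 4770)}

Natural join on dist: {(1990, 39, BOS, 4, CDG), (1990, 39, BOS, 4, DEN), (1990, 39, BOS, 4, ORD), (400, 12, SFO, 35, BOS), (400, 12, SFO, 35, JFK), (400, 12, SFO, 35, LAX), (400, 14, BOS, 38, BOS), (400, 14, BOS, 38, JFK), (400, 14, BOS, 38, LAX), (400, 6, MIA, 27, BOS), (400, 6, MIA, 27, JFK), (400, 6, MIA, 27, LAX), (4770, 18, MIA, 5, SEA), (4770, 29, CDG, 12, SEA), (4770, 37, DEN, 16, SEA)}
Natural join on fno: {(1990, 39, BOS, 4, CDG, 30), (1990, 39, BOS, 4, DEN, 30), (1990, 39, BOS, 4, ORD, 30), (400, 12, SFO, 35, BOS, 33), (400, 12, SFO, 35, JFK, 33), (400, 12, SFO, 35, LAX, 33), (4770, 18, MIA, 5, SEA, 37), (4770, 29, CDG, 12, SEA, 20)}
Projecting to dst, src, pid, dist: {(BOS, SFO, 33, 400), (CDG, BOS, 30, 1990), (DEN, BOS, 30, 1990), (JFK, SFO, 33, 400), (LAX, SFO, 33, 400), (ORD, BOS, 30, 1990), (SEA, CDG, 20, 4770), (SEA, MIA, 37, 4770)}
Apply σ_{src != BOS}; surviving tuples: {(BOS, SFO, 33, 400), (JFK, SFO, 33, 400), (LAX, SFO, 33, 400), (SEA, CDG, 20, 4770), (SEA, MIA, 37, 4770)}
Apply σ_{dst != JFK}; surviving tuples: {(BOS, SFO, 33, 400), (LAX, SFO, 33, 400), (SEA, CDG, 20, 4770), (SEA, MIA, 37, 4770)}
Projecting to dst, dist (1 duplicate(s) eliminated): {(BOS, 400), (LAX, 400), (SEA, 4770)}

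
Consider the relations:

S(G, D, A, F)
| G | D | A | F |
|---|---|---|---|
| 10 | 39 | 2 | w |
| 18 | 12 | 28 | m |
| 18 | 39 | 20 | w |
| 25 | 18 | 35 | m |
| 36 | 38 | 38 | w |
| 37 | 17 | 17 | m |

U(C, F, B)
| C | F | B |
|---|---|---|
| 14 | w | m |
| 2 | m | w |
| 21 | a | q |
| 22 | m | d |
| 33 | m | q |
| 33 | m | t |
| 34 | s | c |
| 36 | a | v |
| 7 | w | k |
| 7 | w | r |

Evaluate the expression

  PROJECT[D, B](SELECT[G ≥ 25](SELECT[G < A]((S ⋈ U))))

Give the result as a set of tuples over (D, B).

{(18, d), (18, q), (18, t), (18, w), (38, k), (38, m), (38, r)}

Natural join on F: {(10, 39, 2, w, 14, m), (10, 39, 2, w, 7, k), (10, 39, 2, w, 7, r), (18, 12, 28, m, 2, w), (18, 12, 28, m, 22, d), (18, 12, 28, m, 33, q), (18, 12, 28, m, 33, t), (18, 39, 20, w, 14, m), (18, 39, 20, w, 7, k), (18, 39, 20, w, 7, r), (25, 18, 35, m, 2, w), (25, 18, 35, m, 22, d), (25, 18, 35, m, 33, q), (25, 18, 35, m, 33, t), (36, 38, 38, w, 14, m), (36, 38, 38, w, 7, k), (36, 38, 38, w, 7, r), (37, 17, 17, m, 2, w), (37, 17, 17, m, 22, d), (37, 17, 17, m, 33, q), (37, 17, 17, m, 33, t)}
Filtering on G < A leaves {(18, 12, 28, m, 2, w), (18, 12, 28, m, 22, d), (18, 12, 28, m, 33, q), (18, 12, 28, m, 33, t), (18, 39, 20, w, 14, m), (18, 39, 20, w, 7, k), (18, 39, 20, w, 7, r), (25, 18, 35, m, 2, w), (25, 18, 35, m, 22, d), (25, 18, 35, m, 33, q), (25, 18, 35, m, 33, t), (36, 38, 38, w, 14, m), (36, 38, 38, w, 7, k), (36, 38, 38, w, 7, r)}.
Filtering on G ≥ 25 leaves {(25, 18, 35, m, 2, w), (25, 18, 35, m, 22, d), (25, 18, 35, m, 33, q), (25, 18, 35, m, 33, t), (36, 38, 38, w, 14, m), (36, 38, 38, w, 7, k), (36, 38, 38, w, 7, r)}.
π[D, B]: project onto (D, B) → {(18, d), (18, q), (18, t), (18, w), (38, k), (38, m), (38, r)}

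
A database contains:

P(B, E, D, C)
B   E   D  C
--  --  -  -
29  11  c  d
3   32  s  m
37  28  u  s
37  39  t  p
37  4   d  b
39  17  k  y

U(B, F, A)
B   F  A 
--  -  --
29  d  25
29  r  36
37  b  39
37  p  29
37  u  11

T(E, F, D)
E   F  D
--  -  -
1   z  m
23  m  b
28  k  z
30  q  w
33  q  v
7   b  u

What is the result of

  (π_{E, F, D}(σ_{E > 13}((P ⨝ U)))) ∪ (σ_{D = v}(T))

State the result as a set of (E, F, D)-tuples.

P ⋈ U (natural join on B): {(29, 11, c, d, d, 25), (29, 11, c, d, r, 36), (37, 28, u, s, b, 39), (37, 28, u, s, p, 29), (37, 28, u, s, u, 11), (37, 39, t, p, b, 39), (37, 39, t, p, p, 29), (37, 39, t, p, u, 11), (37, 4, d, b, b, 39), (37, 4, d, b, p, 29), (37, 4, d, b, u, 11)}
Selection E > 13: {(37, 28, u, s, b, 39), (37, 28, u, s, p, 29), (37, 28, u, s, u, 11), (37, 39, t, p, b, 39), (37, 39, t, p, p, 29), (37, 39, t, p, u, 11)}
π_{E, F, D} gives {(28, b, u), (28, p, u), (28, u, u), (39, b, t), (39, p, t), (39, u, t)}.
Selection D = v: {(33, q, v)}
Set union of the two operands is {(28, b, u), (28, p, u), (28, u, u), (33, q, v), (39, b, t), (39, p, t), (39, u, t)}.

{(28, b, u), (28, p, u), (28, u, u), (33, q, v), (39, b, t), (39, p, t), (39, u, t)}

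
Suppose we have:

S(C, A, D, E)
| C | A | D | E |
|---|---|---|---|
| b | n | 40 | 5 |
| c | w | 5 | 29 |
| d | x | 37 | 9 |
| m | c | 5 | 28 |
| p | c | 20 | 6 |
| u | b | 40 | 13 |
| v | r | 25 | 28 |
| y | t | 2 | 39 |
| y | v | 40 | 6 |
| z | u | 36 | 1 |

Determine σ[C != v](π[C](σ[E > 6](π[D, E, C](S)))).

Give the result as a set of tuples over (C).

{c, d, m, u, y}

Keep only column(s) D, E, C: {(2, 39, y), (20, 6, p), (25, 28, v), (36, 1, z), (37, 9, d), (40, 13, u), (40, 5, b), (40, 6, y), (5, 28, m), (5, 29, c)}
Apply σ_{E > 6}; surviving tuples: {(2, 39, y), (25, 28, v), (37, 9, d), (40, 13, u), (5, 28, m), (5, 29, c)}
Keep only column(s) C: {c, d, m, u, v, y}
Apply σ_{C != v}; surviving tuples: {c, d, m, u, y}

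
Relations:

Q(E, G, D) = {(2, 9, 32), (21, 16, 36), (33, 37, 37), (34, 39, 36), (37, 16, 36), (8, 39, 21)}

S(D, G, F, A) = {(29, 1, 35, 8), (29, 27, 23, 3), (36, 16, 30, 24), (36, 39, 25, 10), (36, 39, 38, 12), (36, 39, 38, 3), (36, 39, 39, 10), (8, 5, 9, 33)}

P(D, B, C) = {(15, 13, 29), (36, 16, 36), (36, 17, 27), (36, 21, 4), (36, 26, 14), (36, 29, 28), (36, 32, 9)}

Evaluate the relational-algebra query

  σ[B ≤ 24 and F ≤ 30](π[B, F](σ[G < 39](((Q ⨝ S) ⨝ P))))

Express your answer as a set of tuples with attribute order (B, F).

{(16, 30), (17, 30), (21, 30)}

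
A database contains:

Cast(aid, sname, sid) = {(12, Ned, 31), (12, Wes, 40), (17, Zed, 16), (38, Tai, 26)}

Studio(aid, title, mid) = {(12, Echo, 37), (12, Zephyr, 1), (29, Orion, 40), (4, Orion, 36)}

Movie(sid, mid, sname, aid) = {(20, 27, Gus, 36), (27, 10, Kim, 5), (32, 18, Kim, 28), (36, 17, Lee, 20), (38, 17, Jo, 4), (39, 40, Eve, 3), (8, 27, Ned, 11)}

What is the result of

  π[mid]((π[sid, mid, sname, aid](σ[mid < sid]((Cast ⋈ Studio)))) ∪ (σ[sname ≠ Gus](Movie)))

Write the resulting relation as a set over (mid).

{1, 10, 17, 18, 27, 37, 40}

Joining Cast and Studio on aid yields {(12, Ned, 31, Echo, 37), (12, Ned, 31, Zephyr, 1), (12, Wes, 40, Echo, 37), (12, Wes, 40, Zephyr, 1)}.
Apply σ_{mid < sid}; surviving tuples: {(12, Ned, 31, Zephyr, 1), (12, Wes, 40, Echo, 37), (12, Wes, 40, Zephyr, 1)}
Projecting to sid, mid, sname, aid: {(31, 1, Ned, 12), (40, 1, Wes, 12), (40, 37, Wes, 12)}
Apply σ_{sname ≠ Gus}; surviving tuples: {(27, 10, Kim, 5), (32, 18, Kim, 28), (36, 17, Lee, 20), (38, 17, Jo, 4), (39, 40, Eve, 3), (8, 27, Ned, 11)}
Set union of the two operands is {(27, 10, Kim, 5), (31, 1, Ned, 12), (32, 18, Kim, 28), (36, 17, Lee, 20), (38, 17, Jo, 4), (39, 40, Eve, 3), (40, 1, Wes, 12), (40, 37, Wes, 12), (8, 27, Ned, 11)}.
Projecting to mid (2 duplicate(s) eliminated): {1, 10, 17, 18, 27, 37, 40}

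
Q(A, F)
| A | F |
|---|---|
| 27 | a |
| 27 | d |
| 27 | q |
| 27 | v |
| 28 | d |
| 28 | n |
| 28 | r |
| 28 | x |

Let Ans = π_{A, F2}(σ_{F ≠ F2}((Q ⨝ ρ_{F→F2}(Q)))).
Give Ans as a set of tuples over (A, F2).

ρ[F→F2]: schema becomes (A, F2); tuples unchanged.
Natural join on A: {(27, a, a), (27, a, d), (27, a, q), (27, a, v), (27, d, a), (27, d, d), (27, d, q), (27, d, v), (27, q, a), (27, q, d), (27, q, q), (27, q, v), (27, v, a), (27, v, d), (27, v, q), (27, v, v), (28, d, d), (28, d, n), (28, d, r), (28, d, x), (28, n, d), (28, n, n), (28, n, r), (28, n, x), (28, r, d), (28, r, n), (28, r, r), (28, r, x), (28, x, d), (28, x, n), (28, x, r), (28, x, x)}
Filtering on F ≠ F2 leaves {(27, a, d), (27, a, q), (27, a, v), (27, d, a), (27, d, q), (27, d, v), (27, q, a), (27, q, d), (27, q, v), (27, v, a), (27, v, d), (27, v, q), (28, d, n), (28, d, r), (28, d, x), (28, n, d), (28, n, r), (28, n, x), (28, r, d), (28, r, n), (28, r, x), (28, x, d), (28, x, n), (28, x, r)}.
Keep only column(s) A, F2 (16 duplicate(s) eliminated): {(27, a), (27, d), (27, q), (27, v), (28, d), (28, n), (28, r), (28, x)}

{(27, a), (27, d), (27, q), (27, v), (28, d), (28, n), (28, r), (28, x)}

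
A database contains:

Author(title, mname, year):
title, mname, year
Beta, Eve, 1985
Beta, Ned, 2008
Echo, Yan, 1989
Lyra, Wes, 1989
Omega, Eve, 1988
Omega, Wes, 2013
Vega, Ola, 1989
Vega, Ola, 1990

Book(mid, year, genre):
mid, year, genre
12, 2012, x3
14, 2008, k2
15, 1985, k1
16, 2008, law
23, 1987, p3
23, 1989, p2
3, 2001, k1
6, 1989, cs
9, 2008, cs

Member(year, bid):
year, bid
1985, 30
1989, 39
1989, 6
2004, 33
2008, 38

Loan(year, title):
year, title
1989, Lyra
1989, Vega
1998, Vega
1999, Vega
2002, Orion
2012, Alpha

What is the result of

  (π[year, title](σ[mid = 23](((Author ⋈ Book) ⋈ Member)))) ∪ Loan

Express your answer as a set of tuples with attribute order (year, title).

Joining Author and Book on year yields {(Beta, Eve, 1985, 15, k1), (Beta, Ned, 2008, 14, k2), (Beta, Ned, 2008, 16, law), (Beta, Ned, 2008, 9, cs), (Echo, Yan, 1989, 23, p2), (Echo, Yan, 1989, 6, cs), (Lyra, Wes, 1989, 23, p2), (Lyra, Wes, 1989, 6, cs), (Vega, Ola, 1989, 23, p2), (Vega, Ola, 1989, 6, cs)}.
Joining (Author ⋈ Book) and Member on year yields {(Beta, Eve, 1985, 15, k1, 30), (Beta, Ned, 2008, 14, k2, 38), (Beta, Ned, 2008, 16, law, 38), (Beta, Ned, 2008, 9, cs, 38), (Echo, Yan, 1989, 23, p2, 39), (Echo, Yan, 1989, 23, p2, 6), (Echo, Yan, 1989, 6, cs, 39), (Echo, Yan, 1989, 6, cs, 6), (Lyra, Wes, 1989, 23, p2, 39), (Lyra, Wes, 1989, 23, p2, 6), (Lyra, Wes, 1989, 6, cs, 39), (Lyra, Wes, 1989, 6, cs, 6), (Vega, Ola, 1989, 23, p2, 39), (Vega, Ola, 1989, 23, p2, 6), (Vega, Ola, 1989, 6, cs, 39), (Vega, Ola, 1989, 6, cs, 6)}.
Selection mid = 23: {(Echo, Yan, 1989, 23, p2, 39), (Echo, Yan, 1989, 23, p2, 6), (Lyra, Wes, 1989, 23, p2, 39), (Lyra, Wes, 1989, 23, p2, 6), (Vega, Ola, 1989, 23, p2, 39), (Vega, Ola, 1989, 23, p2, 6)}
π[year, title]: project onto (year, title) (3 duplicate(s) eliminated) → {(1989, Echo), (1989, Lyra), (1989, Vega)}
Union: {(1989, Echo), (1989, Lyra), (1989, Vega)} with {(1989, Lyra), (1989, Vega), (1998, Vega), (1999, Vega), (2002, Orion), (2012, Alpha)} → {(1989, Echo), (1989, Lyra), (1989, Vega), (1998, Vega), (1999, Vega), (2002, Orion), (2012, Alpha)}

{(1989, Echo), (1989, Lyra), (1989, Vega), (1998, Vega), (1999, Vega), (2002, Orion), (2012, Alpha)}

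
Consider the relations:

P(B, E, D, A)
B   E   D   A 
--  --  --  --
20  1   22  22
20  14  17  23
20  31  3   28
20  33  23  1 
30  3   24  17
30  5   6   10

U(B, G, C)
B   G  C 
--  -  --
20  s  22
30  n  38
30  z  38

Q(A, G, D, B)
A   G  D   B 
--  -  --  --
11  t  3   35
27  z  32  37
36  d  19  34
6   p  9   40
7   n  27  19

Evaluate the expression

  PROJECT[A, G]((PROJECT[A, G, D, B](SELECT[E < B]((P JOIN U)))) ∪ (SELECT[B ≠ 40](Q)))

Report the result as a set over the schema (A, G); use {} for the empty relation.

Joining P and U on B yields {(20, 1, 22, 22, s, 22), (20, 14, 17, 23, s, 22), (20, 31, 3, 28, s, 22), (20, 33, 23, 1, s, 22), (30, 3, 24, 17, n, 38), (30, 3, 24, 17, z, 38), (30, 5, 6, 10, n, 38), (30, 5, 6, 10, z, 38)}.
σ[E < B]: keep tuples satisfying E < B → {(20, 1, 22, 22, s, 22), (20, 14, 17, 23, s, 22), (30, 3, 24, 17, n, 38), (30, 3, 24, 17, z, 38), (30, 5, 6, 10, n, 38), (30, 5, 6, 10, z, 38)}
π_{A, G, D, B} gives {(10, n, 6, 30), (10, z, 6, 30), (17, n, 24, 30), (17, z, 24, 30), (22, s, 22, 20), (23, s, 17, 20)}.
σ[B ≠ 40]: keep tuples satisfying B ≠ 40 → {(11, t, 3, 35), (27, z, 32, 37), (36, d, 19, 34), (7, n, 27, 19)}
Union: {(10, n, 6, 30), (10, z, 6, 30), (17, n, 24, 30), (17, z, 24, 30), (22, s, 22, 20), (23, s, 17, 20)} with {(11, t, 3, 35), (27, z, 32, 37), (36, d, 19, 34), (7, n, 27, 19)} → {(10, n, 6, 30), (10, z, 6, 30), (11, t, 3, 35), (17, n, 24, 30), (17, z, 24, 30), (22, s, 22, 20), (23, s, 17, 20), (27, z, 32, 37), (36, d, 19, 34), (7, n, 27, 19)}
π_{A, G} gives {(10, n), (10, z), (11, t), (17, n), (17, z), (22, s), (23, s), (27, z), (36, d), (7, n)}.

{(10, n), (10, z), (11, t), (17, n), (17, z), (22, s), (23, s), (27, z), (36, d), (7, n)}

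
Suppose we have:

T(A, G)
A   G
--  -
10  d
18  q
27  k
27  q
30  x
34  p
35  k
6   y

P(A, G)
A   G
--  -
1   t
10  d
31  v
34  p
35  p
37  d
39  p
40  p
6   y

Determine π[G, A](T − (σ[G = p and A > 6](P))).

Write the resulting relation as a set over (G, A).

{(d, 10), (k, 27), (k, 35), (q, 18), (q, 27), (x, 30), (y, 6)}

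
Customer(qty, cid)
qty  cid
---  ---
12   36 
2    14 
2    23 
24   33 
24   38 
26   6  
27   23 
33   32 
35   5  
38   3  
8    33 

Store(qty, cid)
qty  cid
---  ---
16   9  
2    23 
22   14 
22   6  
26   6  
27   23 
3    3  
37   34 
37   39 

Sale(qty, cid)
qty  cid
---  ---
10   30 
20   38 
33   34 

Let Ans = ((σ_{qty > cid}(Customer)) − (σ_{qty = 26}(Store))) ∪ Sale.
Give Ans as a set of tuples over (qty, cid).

Filtering on qty > cid leaves {(26, 6), (27, 23), (33, 32), (35, 5), (38, 3)}.
Filtering on qty = 26 leaves {(26, 6)}.
Taking the difference: {(27, 23), (33, 32), (35, 5), (38, 3)}
Taking the union: {(10, 30), (20, 38), (27, 23), (33, 32), (33, 34), (35, 5), (38, 3)}

{(10, 30), (20, 38), (27, 23), (33, 32), (33, 34), (35, 5), (38, 3)}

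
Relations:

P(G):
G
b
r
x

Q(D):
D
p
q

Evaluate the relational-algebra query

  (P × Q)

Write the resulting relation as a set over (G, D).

{(b, p), (b, q), (r, p), (r, q), (x, p), (x, q)}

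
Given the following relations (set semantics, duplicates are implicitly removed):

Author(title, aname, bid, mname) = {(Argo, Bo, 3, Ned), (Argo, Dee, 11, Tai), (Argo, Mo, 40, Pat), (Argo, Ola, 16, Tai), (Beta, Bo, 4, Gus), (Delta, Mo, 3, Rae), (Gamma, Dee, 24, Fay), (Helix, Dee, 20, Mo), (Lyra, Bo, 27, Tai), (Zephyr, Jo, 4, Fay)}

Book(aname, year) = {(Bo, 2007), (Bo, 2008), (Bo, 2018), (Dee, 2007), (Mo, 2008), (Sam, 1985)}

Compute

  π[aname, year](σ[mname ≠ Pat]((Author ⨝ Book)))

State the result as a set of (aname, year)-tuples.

Joining Author and Book on aname yields {(Argo, Bo, 3, Ned, 2007), (Argo, Bo, 3, Ned, 2008), (Argo, Bo, 3, Ned, 2018), (Argo, Dee, 11, Tai, 2007), (Argo, Mo, 40, Pat, 2008), (Beta, Bo, 4, Gus, 2007), (Beta, Bo, 4, Gus, 2008), (Beta, Bo, 4, Gus, 2018), (Delta, Mo, 3, Rae, 2008), (Gamma, Dee, 24, Fay, 2007), (Helix, Dee, 20, Mo, 2007), (Lyra, Bo, 27, Tai, 2007), (Lyra, Bo, 27, Tai, 2008), (Lyra, Bo, 27, Tai, 2018)}.
Filtering on mname ≠ Pat leaves {(Argo, Bo, 3, Ned, 2007), (Argo, Bo, 3, Ned, 2008), (Argo, Bo, 3, Ned, 2018), (Argo, Dee, 11, Tai, 2007), (Beta, Bo, 4, Gus, 2007), (Beta, Bo, 4, Gus, 2008), (Beta, Bo, 4, Gus, 2018), (Delta, Mo, 3, Rae, 2008), (Gamma, Dee, 24, Fay, 2007), (Helix, Dee, 20, Mo, 2007), (Lyra, Bo, 27, Tai, 2007), (Lyra, Bo, 27, Tai, 2008), (Lyra, Bo, 27, Tai, 2018)}.
Projecting to aname, year (8 duplicate(s) eliminated): {(Bo, 2007), (Bo, 2008), (Bo, 2018), (Dee, 2007), (Mo, 2008)}

{(Bo, 2007), (Bo, 2008), (Bo, 2018), (Dee, 2007), (Mo, 2008)}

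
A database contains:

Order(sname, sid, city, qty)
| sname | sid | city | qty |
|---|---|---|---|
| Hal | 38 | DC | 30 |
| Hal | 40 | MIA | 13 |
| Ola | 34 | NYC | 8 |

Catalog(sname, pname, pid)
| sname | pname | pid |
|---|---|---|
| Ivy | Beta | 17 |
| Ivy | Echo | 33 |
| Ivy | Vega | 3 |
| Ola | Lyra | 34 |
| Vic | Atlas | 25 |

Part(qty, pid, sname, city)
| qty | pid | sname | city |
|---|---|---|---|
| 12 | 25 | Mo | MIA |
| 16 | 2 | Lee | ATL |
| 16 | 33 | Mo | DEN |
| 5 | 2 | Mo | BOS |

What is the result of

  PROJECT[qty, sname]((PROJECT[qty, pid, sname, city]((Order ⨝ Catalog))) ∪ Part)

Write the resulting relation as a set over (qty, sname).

{(12, Mo), (16, Lee), (16, Mo), (5, Mo), (8, Ola)}

Natural join on sname: {(Ola, 34, NYC, 8, Lyra, 34)}
Keep only column(s) qty, pid, sname, city: {(8, 34, Ola, NYC)}
Set union of the two operands is {(12, 25, Mo, MIA), (16, 2, Lee, ATL), (16, 33, Mo, DEN), (5, 2, Mo, BOS), (8, 34, Ola, NYC)}.
Keep only column(s) qty, sname: {(12, Mo), (16, Lee), (16, Mo), (5, Mo), (8, Ola)}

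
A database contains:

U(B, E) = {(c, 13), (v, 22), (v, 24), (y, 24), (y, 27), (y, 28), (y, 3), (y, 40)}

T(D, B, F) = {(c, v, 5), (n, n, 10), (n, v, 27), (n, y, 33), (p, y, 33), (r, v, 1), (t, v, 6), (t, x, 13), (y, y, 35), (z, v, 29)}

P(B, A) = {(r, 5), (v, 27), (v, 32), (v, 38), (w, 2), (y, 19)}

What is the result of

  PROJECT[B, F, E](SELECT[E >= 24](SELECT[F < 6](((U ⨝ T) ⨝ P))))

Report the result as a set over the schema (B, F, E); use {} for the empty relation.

Joining U and T on B yields {(v, 22, c, 5), (v, 22, n, 27), (v, 22, r, 1), (v, 22, t, 6), (v, 22, z, 29), (v, 24, c, 5), (v, 24, n, 27), (v, 24, r, 1), (v, 24, t, 6), (v, 24, z, 29), (y, 24, n, 33), (y, 24, p, 33), (y, 24, y, 35), (y, 27, n, 33), (y, 27, p, 33), (y, 27, y, 35), (y, 28, n, 33), (y, 28, p, 33), (y, 28, y, 35), (y, 3, n, 33), (y, 3, p, 33), (y, 3, y, 35), (y, 40, n, 33), (y, 40, p, 33), (y, 40, y, 35)}.
Joining (U ⨝ T) and P on B yields {(v, 22, c, 5, 27), (v, 22, c, 5, 32), (v, 22, c, 5, 38), (v, 22, n, 27, 27), (v, 22, n, 27, 32), (v, 22, n, 27, 38), (v, 22, r, 1, 27), (v, 22, r, 1, 32), (v, 22, r, 1, 38), (v, 22, t, 6, 27), (v, 22, t, 6, 32), (v, 22, t, 6, 38), (v, 22, z, 29, 27), (v, 22, z, 29, 32), (v, 22, z, 29, 38), (v, 24, c, 5, 27), (v, 24, c, 5, 32), (v, 24, c, 5, 38), (v, 24, n, 27, 27), (v, 24, n, 27, 32), (v, 24, n, 27, 38), (v, 24, r, 1, 27), (v, 24, r, 1, 32), (v, 24, r, 1, 38), (v, 24, t, 6, 27), (v, 24, t, 6, 32), (v, 24, t, 6, 38), (v, 24, z, 29, 27), (v, 24, z, 29, 32), (v, 24, z, 29, 38), (y, 24, n, 33, 19), (y, 24, p, 33, 19), (y, 24, y, 35, 19), (y, 27, n, 33, 19), (y, 27, p, 33, 19), (y, 27, y, 35, 19), (y, 28, n, 33, 19), (y, 28, p, 33, 19), (y, 28, y, 35, 19), (y, 3, n, 33, 19), (y, 3, p, 33, 19), (y, 3, y, 35, 19), (y, 40, n, 33, 19), (y, 40, p, 33, 19), (y, 40, y, 35, 19)}.
Filtering on F < 6 leaves {(v, 22, c, 5, 27), (v, 22, c, 5, 32), (v, 22, c, 5, 38), (v, 22, r, 1, 27), (v, 22, r, 1, 32), (v, 22, r, 1, 38), (v, 24, c, 5, 27), (v, 24, c, 5, 32), (v, 24, c, 5, 38), (v, 24, r, 1, 27), (v, 24, r, 1, 32), (v, 24, r, 1, 38)}.
Filtering on E >= 24 leaves {(v, 24, c, 5, 27), (v, 24, c, 5, 32), (v, 24, c, 5, 38), (v, 24, r, 1, 27), (v, 24, r, 1, 32), (v, 24, r, 1, 38)}.
π[B, F, E]: project onto (B, F, E) (4 duplicate(s) eliminated) → {(v, 1, 24), (v, 5, 24)}

{(v, 1, 24), (v, 5, 24)}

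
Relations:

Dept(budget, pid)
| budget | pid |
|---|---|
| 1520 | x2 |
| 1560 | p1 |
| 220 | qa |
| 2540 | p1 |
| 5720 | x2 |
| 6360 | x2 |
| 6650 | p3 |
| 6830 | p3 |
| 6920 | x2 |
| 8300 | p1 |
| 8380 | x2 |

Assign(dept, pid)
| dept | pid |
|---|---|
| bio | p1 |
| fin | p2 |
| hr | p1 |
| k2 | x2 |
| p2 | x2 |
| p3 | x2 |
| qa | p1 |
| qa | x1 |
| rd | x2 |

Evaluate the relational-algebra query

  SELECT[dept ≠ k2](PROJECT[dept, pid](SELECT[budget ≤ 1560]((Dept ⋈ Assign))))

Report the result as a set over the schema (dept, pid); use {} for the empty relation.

{(bio, p1), (hr, p1), (p2, x2), (p3, x2), (qa, p1), (rd, x2)}

Dept ⋈ Assign (natural join on pid): {(1520, x2, k2), (1520, x2, p2), (1520, x2, p3), (1520, x2, rd), (1560, p1, bio), (1560, p1, hr), (1560, p1, qa), (2540, p1, bio), (2540, p1, hr), (2540, p1, qa), (5720, x2, k2), (5720, x2, p2), (5720, x2, p3), (5720, x2, rd), (6360, x2, k2), (6360, x2, p2), (6360, x2, p3), (6360, x2, rd), (6920, x2, k2), (6920, x2, p2), (6920, x2, p3), (6920, x2, rd), (8300, p1, bio), (8300, p1, hr), (8300, p1, qa), (8380, x2, k2), (8380, x2, p2), (8380, x2, p3), (8380, x2, rd)}
Apply σ_{budget ≤ 1560}; surviving tuples: {(1520, x2, k2), (1520, x2, p2), (1520, x2, p3), (1520, x2, rd), (1560, p1, bio), (1560, p1, hr), (1560, p1, qa)}
Projecting to dept, pid: {(bio, p1), (hr, p1), (k2, x2), (p2, x2), (p3, x2), (qa, p1), (rd, x2)}
Apply σ_{dept ≠ k2}; surviving tuples: {(bio, p1), (hr, p1), (p2, x2), (p3, x2), (qa, p1), (rd, x2)}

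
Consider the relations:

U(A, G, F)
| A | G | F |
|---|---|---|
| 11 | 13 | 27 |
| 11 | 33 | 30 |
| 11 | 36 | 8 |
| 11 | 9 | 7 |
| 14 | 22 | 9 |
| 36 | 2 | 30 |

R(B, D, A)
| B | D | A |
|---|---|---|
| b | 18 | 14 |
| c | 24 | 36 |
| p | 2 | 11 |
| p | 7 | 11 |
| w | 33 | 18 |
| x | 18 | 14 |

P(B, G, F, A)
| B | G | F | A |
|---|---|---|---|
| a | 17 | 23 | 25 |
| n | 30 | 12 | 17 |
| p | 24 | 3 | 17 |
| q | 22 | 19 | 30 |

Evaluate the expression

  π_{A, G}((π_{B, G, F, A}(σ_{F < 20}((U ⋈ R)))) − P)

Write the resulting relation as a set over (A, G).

{(11, 36), (11, 9), (14, 22)}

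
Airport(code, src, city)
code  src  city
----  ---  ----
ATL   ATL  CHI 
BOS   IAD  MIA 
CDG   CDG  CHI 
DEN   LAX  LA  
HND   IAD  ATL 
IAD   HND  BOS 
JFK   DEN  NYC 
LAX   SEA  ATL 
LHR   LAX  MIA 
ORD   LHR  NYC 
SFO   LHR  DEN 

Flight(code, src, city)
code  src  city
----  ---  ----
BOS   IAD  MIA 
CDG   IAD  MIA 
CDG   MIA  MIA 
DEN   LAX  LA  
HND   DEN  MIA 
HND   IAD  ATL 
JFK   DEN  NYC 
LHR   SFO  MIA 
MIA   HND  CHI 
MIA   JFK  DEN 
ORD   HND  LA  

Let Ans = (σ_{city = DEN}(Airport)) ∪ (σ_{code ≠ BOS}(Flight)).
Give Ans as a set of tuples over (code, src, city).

σ[city = DEN]: keep tuples satisfying city = DEN → {(SFO, LHR, DEN)}
σ[code ≠ BOS]: keep tuples satisfying code ≠ BOS → {(CDG, IAD, MIA), (CDG, MIA, MIA), (DEN, LAX, LA), (HND, DEN, MIA), (HND, IAD, ATL), (JFK, DEN, NYC), (LHR, SFO, MIA), (MIA, HND, CHI), (MIA, JFK, DEN), (ORD, HND, LA)}
Taking the union: {(CDG, IAD, MIA), (CDG, MIA, MIA), (DEN, LAX, LA), (HND, DEN, MIA), (HND, IAD, ATL), (JFK, DEN, NYC), (LHR, SFO, MIA), (MIA, HND, CHI), (MIA, JFK, DEN), (ORD, HND, LA), (SFO, LHR, DEN)}

{(CDG, IAD, MIA), (CDG, MIA, MIA), (DEN, LAX, LA), (HND, DEN, MIA), (HND, IAD, ATL), (JFK, DEN, NYC), (LHR, SFO, MIA), (MIA, HND, CHI), (MIA, JFK, DEN), (ORD, HND, LA), (SFO, LHR, DEN)}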